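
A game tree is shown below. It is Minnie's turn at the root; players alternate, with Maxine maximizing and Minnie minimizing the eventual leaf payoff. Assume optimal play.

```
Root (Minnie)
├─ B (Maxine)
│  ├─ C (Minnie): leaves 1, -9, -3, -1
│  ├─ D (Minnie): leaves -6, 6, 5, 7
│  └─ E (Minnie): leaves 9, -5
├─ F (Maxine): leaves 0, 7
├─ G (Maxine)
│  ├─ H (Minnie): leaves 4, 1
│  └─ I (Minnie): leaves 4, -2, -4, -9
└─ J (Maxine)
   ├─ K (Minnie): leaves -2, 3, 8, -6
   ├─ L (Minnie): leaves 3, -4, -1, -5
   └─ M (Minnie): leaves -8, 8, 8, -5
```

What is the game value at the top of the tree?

C (Minnie): min(1, -9, -3, -1) = -9
D (Minnie): min(-6, 6, 5, 7) = -6
E (Minnie): min(9, -5) = -5
B (Maxine): max(-9, -6, -5) = -5
F (Maxine): max(0, 7) = 7
H (Minnie): min(4, 1) = 1
I (Minnie): min(4, -2, -4, -9) = -9
G (Maxine): max(1, -9) = 1
K (Minnie): min(-2, 3, 8, -6) = -6
L (Minnie): min(3, -4, -1, -5) = -5
M (Minnie): min(-8, 8, 8, -5) = -8
J (Maxine): max(-6, -5, -8) = -5
Root (Minnie): min(-5, 7, 1, -5) = -5

-5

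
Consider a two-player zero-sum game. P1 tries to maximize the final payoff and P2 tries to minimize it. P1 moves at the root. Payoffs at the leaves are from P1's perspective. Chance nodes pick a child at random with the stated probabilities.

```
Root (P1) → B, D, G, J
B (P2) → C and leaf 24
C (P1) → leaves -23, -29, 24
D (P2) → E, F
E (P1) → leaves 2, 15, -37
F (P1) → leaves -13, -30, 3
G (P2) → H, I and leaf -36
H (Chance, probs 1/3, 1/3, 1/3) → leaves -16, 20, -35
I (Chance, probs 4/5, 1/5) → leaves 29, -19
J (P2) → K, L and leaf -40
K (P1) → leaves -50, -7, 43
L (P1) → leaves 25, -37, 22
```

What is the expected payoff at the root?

24

C (P1): max(-23, -29, 24) = 24
B (P2): min(24, 24) = 24
E (P1): max(2, 15, -37) = 15
F (P1): max(-13, -30, 3) = 3
D (P2): min(15, 3) = 3
H (Chance): 1/3·-16 + 1/3·20 + 1/3·-35 = -10.33
I (Chance): 4/5·29 + 1/5·-19 = 19.4
G (P2): min(-10.33, 19.4, -36) = -36
K (P1): max(-50, -7, 43) = 43
L (P1): max(25, -37, 22) = 25
J (P2): min(43, 25, -40) = -40
Root (P1): max(24, 3, -36, -40) = 24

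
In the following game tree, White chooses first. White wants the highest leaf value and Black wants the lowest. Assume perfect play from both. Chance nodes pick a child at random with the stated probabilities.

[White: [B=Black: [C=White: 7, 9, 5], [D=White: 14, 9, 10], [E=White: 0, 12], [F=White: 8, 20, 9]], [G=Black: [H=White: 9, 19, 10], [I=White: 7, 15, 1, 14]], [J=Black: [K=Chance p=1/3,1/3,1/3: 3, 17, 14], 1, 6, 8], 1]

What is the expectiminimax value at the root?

15

C (White): max(7, 9, 5) = 9
D (White): max(14, 9, 10) = 14
E (White): max(0, 12) = 12
F (White): max(8, 20, 9) = 20
B (Black): min(9, 14, 12, 20) = 9
H (White): max(9, 19, 10) = 19
I (White): max(7, 15, 1, 14) = 15
G (Black): min(19, 15) = 15
K (Chance): 1/3·3 + 1/3·17 + 1/3·14 = 11.33
J (Black): min(11.33, 1, 6, 8) = 1
Root (White): max(9, 15, 1, 1) = 15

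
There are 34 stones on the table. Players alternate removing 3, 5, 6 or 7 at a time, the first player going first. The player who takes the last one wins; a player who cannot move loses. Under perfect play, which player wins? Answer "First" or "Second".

First

Positions where the player to move wins (W) vs loses (L):
i:   0  1  2  3  4  5  6  7  8  9 10 11 12 13 14 15 16 17 18 19 20 21 22 23 24 25 26 27 28 29 30 31 32 33 34
     L  L  L  W  W  W  W  W  W  W  L  L  L  W  W  W  W  W  W  W  L  L  L  W  W  W  W  W  W  W  L  L  L  W  W
Position 34 is W, so the first player wins.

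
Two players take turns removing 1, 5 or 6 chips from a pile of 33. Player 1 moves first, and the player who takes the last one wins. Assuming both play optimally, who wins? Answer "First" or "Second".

Mark each pile size as W (mover wins) or L (mover loses):
i:   0  1  2  3  4  5  6  7  8  9 10 11 12 13 14 15 16 17 18 19 20 21 22 23 24 25 26 27 28 29 30 31 32 33
     L  W  L  W  L  W  W  W  W  W  W  L  W  L  W  L  W  W  W  W  W  W  L  W  L  W  L  W  W  W  W  W  W  L
Position 33 is L, so the second player wins.

Second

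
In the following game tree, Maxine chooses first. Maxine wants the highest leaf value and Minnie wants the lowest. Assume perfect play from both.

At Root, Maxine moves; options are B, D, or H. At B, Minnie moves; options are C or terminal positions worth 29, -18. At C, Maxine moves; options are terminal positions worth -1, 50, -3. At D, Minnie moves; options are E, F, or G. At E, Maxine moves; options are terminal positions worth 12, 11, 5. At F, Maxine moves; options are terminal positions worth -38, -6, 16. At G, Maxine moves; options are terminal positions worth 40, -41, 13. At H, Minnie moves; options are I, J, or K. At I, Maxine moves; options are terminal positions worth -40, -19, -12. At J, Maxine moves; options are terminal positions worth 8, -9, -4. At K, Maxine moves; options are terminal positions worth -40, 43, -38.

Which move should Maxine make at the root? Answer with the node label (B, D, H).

C (Maxine): max(-1, 50, -3) = 50
B (Minnie): min(50, 29, -18) = -18
E (Maxine): max(12, 11, 5) = 12
F (Maxine): max(-38, -6, 16) = 16
G (Maxine): max(40, -41, 13) = 40
D (Minnie): min(12, 16, 40) = 12
I (Maxine): max(-40, -19, -12) = -12
J (Maxine): max(8, -9, -4) = 8
K (Maxine): max(-40, 43, -38) = 43
H (Minnie): min(-12, 8, 43) = -12
Root (Maxine): max(-18, 12, -12) = 12
Maxine picks the child with the highest value: D (value 12).

D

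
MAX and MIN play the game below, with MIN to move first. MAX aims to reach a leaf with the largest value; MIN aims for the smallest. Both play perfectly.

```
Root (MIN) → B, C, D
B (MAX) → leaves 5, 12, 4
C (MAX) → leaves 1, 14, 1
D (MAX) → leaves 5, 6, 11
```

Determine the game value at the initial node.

11

B (MAX): max(5, 12, 4) = 12
C (MAX): max(1, 14, 1) = 14
D (MAX): max(5, 6, 11) = 11
Root (MIN): min(12, 14, 11) = 11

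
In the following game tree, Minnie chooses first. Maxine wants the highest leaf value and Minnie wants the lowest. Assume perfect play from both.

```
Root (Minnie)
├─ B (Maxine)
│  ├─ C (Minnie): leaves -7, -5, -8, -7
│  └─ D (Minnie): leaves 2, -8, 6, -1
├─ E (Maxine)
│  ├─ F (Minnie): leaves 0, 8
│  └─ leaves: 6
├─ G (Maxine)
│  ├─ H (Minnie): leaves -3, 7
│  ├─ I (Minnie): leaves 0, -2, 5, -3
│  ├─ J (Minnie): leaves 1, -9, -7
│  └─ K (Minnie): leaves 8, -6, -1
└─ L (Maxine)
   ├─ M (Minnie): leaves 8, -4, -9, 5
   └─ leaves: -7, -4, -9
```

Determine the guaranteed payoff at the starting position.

-8

C (Minnie): min(-7, -5, -8, -7) = -8
D (Minnie): min(2, -8, 6, -1) = -8
B (Maxine): max(-8, -8) = -8
F (Minnie): min(0, 8) = 0
E (Maxine): max(0, 6) = 6
H (Minnie): min(-3, 7) = -3
I (Minnie): min(0, -2, 5, -3) = -3
J (Minnie): min(1, -9, -7) = -9
K (Minnie): min(8, -6, -1) = -6
G (Maxine): max(-3, -3, -9, -6) = -3
M (Minnie): min(8, -4, -9, 5) = -9
L (Maxine): max(-9, -7, -4, -9) = -4
Root (Minnie): min(-8, 6, -3, -4) = -8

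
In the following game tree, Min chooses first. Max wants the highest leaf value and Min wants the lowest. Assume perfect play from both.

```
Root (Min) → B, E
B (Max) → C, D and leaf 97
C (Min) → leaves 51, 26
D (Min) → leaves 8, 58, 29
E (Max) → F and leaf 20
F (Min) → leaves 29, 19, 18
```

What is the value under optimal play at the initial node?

20

C (Min): min(51, 26) = 26
D (Min): min(8, 58, 29) = 8
B (Max): max(26, 8, 97) = 97
F (Min): min(29, 19, 18) = 18
E (Max): max(18, 20) = 20
Root (Min): min(97, 20) = 20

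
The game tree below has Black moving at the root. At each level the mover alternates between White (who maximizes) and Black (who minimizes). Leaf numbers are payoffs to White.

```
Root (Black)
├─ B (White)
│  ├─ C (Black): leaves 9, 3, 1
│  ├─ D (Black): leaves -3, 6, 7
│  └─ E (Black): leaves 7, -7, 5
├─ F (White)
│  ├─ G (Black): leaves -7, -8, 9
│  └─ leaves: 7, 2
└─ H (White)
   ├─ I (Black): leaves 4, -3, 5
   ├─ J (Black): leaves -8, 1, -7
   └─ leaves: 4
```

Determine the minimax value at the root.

1

C (Black): min(9, 3, 1) = 1
D (Black): min(-3, 6, 7) = -3
E (Black): min(7, -7, 5) = -7
B (White): max(1, -3, -7) = 1
G (Black): min(-7, -8, 9) = -8
F (White): max(-8, 7, 2) = 7
I (Black): min(4, -3, 5) = -3
J (Black): min(-8, 1, -7) = -8
H (White): max(-3, -8, 4) = 4
Root (Black): min(1, 7, 4) = 1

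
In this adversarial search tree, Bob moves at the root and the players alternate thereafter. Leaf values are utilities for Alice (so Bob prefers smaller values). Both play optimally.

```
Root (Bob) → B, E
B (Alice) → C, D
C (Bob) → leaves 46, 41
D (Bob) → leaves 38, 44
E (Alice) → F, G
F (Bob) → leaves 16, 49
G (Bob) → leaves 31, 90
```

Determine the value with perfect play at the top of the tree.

C (Bob): min(46, 41) = 41
D (Bob): min(38, 44) = 38
B (Alice): max(41, 38) = 41
F (Bob): min(16, 49) = 16
G (Bob): min(31, 90) = 31
E (Alice): max(16, 31) = 31
Root (Bob): min(41, 31) = 31

31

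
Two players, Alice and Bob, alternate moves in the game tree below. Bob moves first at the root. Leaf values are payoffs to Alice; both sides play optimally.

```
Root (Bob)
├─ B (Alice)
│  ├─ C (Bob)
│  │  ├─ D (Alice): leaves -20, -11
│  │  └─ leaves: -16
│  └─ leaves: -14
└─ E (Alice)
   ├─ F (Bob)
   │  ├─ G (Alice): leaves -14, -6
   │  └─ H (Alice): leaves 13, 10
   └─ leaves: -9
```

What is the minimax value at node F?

G: max(-14, -6) = -6
H: max(13, 10) = 13
F: min(-6, 13) = -6

-6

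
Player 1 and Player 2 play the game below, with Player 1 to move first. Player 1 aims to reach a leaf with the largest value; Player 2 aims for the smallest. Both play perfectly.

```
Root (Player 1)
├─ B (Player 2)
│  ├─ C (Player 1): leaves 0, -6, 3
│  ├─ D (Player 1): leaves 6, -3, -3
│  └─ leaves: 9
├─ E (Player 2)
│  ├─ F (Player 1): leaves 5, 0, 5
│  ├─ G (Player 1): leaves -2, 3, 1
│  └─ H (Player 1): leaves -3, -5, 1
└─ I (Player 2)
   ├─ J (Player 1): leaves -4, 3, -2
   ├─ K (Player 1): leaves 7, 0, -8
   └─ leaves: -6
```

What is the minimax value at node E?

F: max(5, 0, 5) = 5
G: max(-2, 3, 1) = 3
H: max(-3, -5, 1) = 1
E: min(5, 3, 1) = 1

1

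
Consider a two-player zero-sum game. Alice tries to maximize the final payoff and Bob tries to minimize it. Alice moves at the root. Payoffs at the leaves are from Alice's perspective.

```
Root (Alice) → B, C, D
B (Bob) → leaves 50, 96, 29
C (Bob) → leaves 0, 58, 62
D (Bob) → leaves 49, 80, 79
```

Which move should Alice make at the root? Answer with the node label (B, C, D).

D

B (Bob): min(50, 96, 29) = 29
C (Bob): min(0, 58, 62) = 0
D (Bob): min(49, 80, 79) = 49
Root (Alice): max(29, 0, 49) = 49
Alice picks the child with the highest value: D (value 49).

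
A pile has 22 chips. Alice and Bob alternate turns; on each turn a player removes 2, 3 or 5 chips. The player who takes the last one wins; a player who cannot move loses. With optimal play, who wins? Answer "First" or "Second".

Positions where the player to move wins (W) vs loses (L):
i:   0  1  2  3  4  5  6  7  8  9 10 11 12 13 14 15 16 17 18 19 20 21 22
     L  L  W  W  W  W  W  L  L  W  W  W  W  W  L  L  W  W  W  W  W  L  L
Position 22 is L, so the second player wins.

Second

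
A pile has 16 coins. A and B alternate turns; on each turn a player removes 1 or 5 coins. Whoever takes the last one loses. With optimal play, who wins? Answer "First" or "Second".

Compute winning (W) and losing (L) positions by backward induction:
i:   0  1  2  3  4  5  6  7  8  9 10 11 12 13 14 15 16
     W  L  W  L  W  L  W  L  W  L  W  L  W  L  W  L  W
Position 16 is W, so the first player wins.

First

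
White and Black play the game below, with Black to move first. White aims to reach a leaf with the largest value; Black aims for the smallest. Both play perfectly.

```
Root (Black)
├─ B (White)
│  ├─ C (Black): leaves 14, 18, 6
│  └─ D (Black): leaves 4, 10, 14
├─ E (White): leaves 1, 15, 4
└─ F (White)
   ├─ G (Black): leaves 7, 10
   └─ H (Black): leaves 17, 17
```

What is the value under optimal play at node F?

17

G: min(7, 10) = 7
H: min(17, 17) = 17
F: max(7, 17) = 17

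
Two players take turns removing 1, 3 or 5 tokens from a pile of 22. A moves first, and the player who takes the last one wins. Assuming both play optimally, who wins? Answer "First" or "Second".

Second

i:   0  1  2  3  4  5  6  7  8  9 10 11 12 13 14 15 16 17 18 19 20 21 22
     L  W  L  W  L  W  L  W  L  W  L  W  L  W  L  W  L  W  L  W  L  W  L
Position 22 is L, so the second player wins.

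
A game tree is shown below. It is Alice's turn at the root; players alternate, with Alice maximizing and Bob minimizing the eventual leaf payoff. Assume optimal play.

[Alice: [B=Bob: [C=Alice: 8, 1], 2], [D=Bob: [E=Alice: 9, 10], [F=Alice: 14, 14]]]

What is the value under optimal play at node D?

10

E: max(9, 10) = 10
F: max(14, 14) = 14
D: min(10, 14) = 10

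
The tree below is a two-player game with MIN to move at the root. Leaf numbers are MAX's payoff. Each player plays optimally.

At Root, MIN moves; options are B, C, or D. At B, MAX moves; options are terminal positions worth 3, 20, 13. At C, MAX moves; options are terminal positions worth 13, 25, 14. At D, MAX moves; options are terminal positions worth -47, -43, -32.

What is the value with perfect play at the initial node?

B (MAX): max(3, 20, 13) = 20
C (MAX): max(13, 25, 14) = 25
D (MAX): max(-47, -43, -32) = -32
Root (MIN): min(20, 25, -32) = -32

-32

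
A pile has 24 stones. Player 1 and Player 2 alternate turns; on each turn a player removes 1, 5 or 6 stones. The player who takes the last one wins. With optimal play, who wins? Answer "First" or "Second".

Compute winning (W) and losing (L) positions by backward induction:
i:   0  1  2  3  4  5  6  7  8  9 10 11 12 13 14 15 16 17 18 19 20 21 22 23 24
     L  W  L  W  L  W  W  W  W  W  W  L  W  L  W  L  W  W  W  W  W  W  L  W  L
Position 24 is L, so the second player wins.

Second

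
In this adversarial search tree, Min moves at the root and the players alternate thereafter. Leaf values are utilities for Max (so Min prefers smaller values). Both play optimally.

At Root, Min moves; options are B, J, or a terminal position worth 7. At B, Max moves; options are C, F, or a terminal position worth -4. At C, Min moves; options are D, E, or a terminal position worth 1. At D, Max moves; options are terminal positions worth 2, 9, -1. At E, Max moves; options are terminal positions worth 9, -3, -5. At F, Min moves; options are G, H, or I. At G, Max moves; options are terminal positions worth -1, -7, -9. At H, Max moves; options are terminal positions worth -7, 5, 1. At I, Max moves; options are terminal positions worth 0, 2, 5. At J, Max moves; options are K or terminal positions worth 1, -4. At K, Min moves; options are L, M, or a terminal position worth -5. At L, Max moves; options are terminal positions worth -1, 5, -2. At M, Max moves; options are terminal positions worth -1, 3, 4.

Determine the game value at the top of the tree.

1

D (Max): max(2, 9, -1) = 9
E (Max): max(9, -3, -5) = 9
C (Min): min(9, 9, 1) = 1
G (Max): max(-1, -7, -9) = -1
H (Max): max(-7, 5, 1) = 5
I (Max): max(0, 2, 5) = 5
F (Min): min(-1, 5, 5) = -1
B (Max): max(1, -1, -4) = 1
L (Max): max(-1, 5, -2) = 5
M (Max): max(-1, 3, 4) = 4
K (Min): min(5, 4, -5) = -5
J (Max): max(-5, 1, -4) = 1
Root (Min): min(1, 1, 7) = 1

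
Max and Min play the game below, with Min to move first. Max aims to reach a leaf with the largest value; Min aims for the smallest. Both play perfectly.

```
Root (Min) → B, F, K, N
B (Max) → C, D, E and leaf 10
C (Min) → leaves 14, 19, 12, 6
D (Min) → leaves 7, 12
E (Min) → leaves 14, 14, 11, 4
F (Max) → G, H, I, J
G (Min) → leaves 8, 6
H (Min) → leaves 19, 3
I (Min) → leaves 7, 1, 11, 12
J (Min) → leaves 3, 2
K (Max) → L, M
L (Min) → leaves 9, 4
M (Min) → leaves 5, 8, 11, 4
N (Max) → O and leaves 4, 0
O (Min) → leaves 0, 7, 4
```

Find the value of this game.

4

C (Min): min(14, 19, 12, 6) = 6
D (Min): min(7, 12) = 7
E (Min): min(14, 14, 11, 4) = 4
B (Max): max(6, 7, 4, 10) = 10
G (Min): min(8, 6) = 6
H (Min): min(19, 3) = 3
I (Min): min(7, 1, 11, 12) = 1
J (Min): min(3, 2) = 2
F (Max): max(6, 3, 1, 2) = 6
L (Min): min(9, 4) = 4
M (Min): min(5, 8, 11, 4) = 4
K (Max): max(4, 4) = 4
O (Min): min(0, 7, 4) = 0
N (Max): max(0, 4, 0) = 4
Root (Min): min(10, 6, 4, 4) = 4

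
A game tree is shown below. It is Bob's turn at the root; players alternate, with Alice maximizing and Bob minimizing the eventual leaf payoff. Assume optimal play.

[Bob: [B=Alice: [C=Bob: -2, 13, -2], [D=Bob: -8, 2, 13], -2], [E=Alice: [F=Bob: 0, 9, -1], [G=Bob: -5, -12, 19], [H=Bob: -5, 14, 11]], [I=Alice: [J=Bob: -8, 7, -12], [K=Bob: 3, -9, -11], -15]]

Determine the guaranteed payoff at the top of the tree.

-11

C (Bob): min(-2, 13, -2) = -2
D (Bob): min(-8, 2, 13) = -8
B (Alice): max(-2, -8, -2) = -2
F (Bob): min(0, 9, -1) = -1
G (Bob): min(-5, -12, 19) = -12
H (Bob): min(-5, 14, 11) = -5
E (Alice): max(-1, -12, -5) = -1
J (Bob): min(-8, 7, -12) = -12
K (Bob): min(3, -9, -11) = -11
I (Alice): max(-12, -11, -15) = -11
Root (Bob): min(-2, -1, -11) = -11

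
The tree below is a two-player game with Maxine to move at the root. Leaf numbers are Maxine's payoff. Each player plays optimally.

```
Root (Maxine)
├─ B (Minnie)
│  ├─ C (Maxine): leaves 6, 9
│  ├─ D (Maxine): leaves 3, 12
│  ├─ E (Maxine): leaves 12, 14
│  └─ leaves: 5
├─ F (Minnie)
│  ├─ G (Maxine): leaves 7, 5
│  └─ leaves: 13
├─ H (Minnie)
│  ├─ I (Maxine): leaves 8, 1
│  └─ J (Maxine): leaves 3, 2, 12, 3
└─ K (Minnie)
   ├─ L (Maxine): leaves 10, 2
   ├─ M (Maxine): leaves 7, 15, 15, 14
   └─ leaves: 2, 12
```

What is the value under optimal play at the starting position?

C (Maxine): max(6, 9) = 9
D (Maxine): max(3, 12) = 12
E (Maxine): max(12, 14) = 14
B (Minnie): min(9, 12, 14, 5) = 5
G (Maxine): max(7, 5) = 7
F (Minnie): min(7, 13) = 7
I (Maxine): max(8, 1) = 8
J (Maxine): max(3, 2, 12, 3) = 12
H (Minnie): min(8, 12) = 8
L (Maxine): max(10, 2) = 10
M (Maxine): max(7, 15, 15, 14) = 15
K (Minnie): min(10, 15, 2, 12) = 2
Root (Maxine): max(5, 7, 8, 2) = 8

8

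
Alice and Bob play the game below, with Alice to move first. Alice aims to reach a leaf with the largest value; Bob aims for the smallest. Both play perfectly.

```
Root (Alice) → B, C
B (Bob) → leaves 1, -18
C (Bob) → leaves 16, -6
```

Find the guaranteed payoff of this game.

B (Bob): min(1, -18) = -18
C (Bob): min(16, -6) = -6
Root (Alice): max(-18, -6) = -6

-6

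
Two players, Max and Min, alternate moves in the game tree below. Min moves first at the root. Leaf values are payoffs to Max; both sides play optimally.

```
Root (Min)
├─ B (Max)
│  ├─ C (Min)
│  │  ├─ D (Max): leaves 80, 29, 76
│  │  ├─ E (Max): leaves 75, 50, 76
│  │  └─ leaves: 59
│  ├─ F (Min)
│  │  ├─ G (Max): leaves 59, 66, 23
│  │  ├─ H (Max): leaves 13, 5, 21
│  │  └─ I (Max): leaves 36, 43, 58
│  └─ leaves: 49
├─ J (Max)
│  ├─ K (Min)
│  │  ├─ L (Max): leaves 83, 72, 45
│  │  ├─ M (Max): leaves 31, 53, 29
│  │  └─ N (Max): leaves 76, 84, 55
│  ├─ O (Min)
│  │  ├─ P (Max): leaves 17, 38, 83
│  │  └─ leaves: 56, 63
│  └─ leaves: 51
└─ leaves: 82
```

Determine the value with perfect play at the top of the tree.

56

D (Max): max(80, 29, 76) = 80
E (Max): max(75, 50, 76) = 76
C (Min): min(80, 76, 59) = 59
G (Max): max(59, 66, 23) = 66
H (Max): max(13, 5, 21) = 21
I (Max): max(36, 43, 58) = 58
F (Min): min(66, 21, 58) = 21
B (Max): max(59, 21, 49) = 59
L (Max): max(83, 72, 45) = 83
M (Max): max(31, 53, 29) = 53
N (Max): max(76, 84, 55) = 84
K (Min): min(83, 53, 84) = 53
P (Max): max(17, 38, 83) = 83
O (Min): min(83, 56, 63) = 56
J (Max): max(53, 56, 51) = 56
Root (Min): min(59, 56, 82) = 56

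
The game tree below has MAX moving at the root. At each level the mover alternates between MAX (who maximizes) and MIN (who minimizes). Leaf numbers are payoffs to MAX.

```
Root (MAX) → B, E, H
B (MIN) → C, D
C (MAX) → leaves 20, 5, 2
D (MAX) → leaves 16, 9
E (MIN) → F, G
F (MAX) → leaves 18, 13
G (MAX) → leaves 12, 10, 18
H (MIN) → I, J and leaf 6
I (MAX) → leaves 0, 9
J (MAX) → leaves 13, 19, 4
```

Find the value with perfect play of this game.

18

C (MAX): max(20, 5, 2) = 20
D (MAX): max(16, 9) = 16
B (MIN): min(20, 16) = 16
F (MAX): max(18, 13) = 18
G (MAX): max(12, 10, 18) = 18
E (MIN): min(18, 18) = 18
I (MAX): max(0, 9) = 9
J (MAX): max(13, 19, 4) = 19
H (MIN): min(9, 19, 6) = 6
Root (MAX): max(16, 18, 6) = 18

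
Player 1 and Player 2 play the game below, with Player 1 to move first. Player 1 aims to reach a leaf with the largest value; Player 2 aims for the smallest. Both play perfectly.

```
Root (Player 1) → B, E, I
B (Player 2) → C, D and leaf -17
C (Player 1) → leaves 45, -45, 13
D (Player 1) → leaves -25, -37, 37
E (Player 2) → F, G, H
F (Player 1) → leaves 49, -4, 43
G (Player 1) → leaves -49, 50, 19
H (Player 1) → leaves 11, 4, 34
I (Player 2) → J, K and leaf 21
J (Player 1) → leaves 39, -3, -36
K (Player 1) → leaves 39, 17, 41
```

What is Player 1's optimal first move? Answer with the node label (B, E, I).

E

C (Player 1): max(45, -45, 13) = 45
D (Player 1): max(-25, -37, 37) = 37
B (Player 2): min(45, 37, -17) = -17
F (Player 1): max(49, -4, 43) = 49
G (Player 1): max(-49, 50, 19) = 50
H (Player 1): max(11, 4, 34) = 34
E (Player 2): min(49, 50, 34) = 34
J (Player 1): max(39, -3, -36) = 39
K (Player 1): max(39, 17, 41) = 41
I (Player 2): min(39, 41, 21) = 21
Root (Player 1): max(-17, 34, 21) = 34
Player 1 picks the child with the highest value: E (value 34).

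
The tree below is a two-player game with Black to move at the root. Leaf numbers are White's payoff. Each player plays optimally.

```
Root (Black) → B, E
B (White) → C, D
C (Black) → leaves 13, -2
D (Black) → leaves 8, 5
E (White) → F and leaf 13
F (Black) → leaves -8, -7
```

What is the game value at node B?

C: min(13, -2) = -2
D: min(8, 5) = 5
B: max(-2, 5) = 5

5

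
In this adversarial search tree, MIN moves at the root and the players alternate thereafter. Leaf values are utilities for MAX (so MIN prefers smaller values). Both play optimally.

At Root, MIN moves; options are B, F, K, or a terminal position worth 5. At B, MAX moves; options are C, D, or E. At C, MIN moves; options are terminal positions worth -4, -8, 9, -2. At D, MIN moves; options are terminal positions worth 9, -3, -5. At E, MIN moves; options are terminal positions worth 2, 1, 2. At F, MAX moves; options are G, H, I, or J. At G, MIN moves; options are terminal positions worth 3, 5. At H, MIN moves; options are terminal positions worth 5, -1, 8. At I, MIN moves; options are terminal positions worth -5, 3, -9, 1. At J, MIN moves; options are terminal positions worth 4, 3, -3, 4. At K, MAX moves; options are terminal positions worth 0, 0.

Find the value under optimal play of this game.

0

C (MIN): min(-4, -8, 9, -2) = -8
D (MIN): min(9, -3, -5) = -5
E (MIN): min(2, 1, 2) = 1
B (MAX): max(-8, -5, 1) = 1
G (MIN): min(3, 5) = 3
H (MIN): min(5, -1, 8) = -1
I (MIN): min(-5, 3, -9, 1) = -9
J (MIN): min(4, 3, -3, 4) = -3
F (MAX): max(3, -1, -9, -3) = 3
K (MAX): max(0, 0) = 0
Root (MIN): min(1, 3, 0, 5) = 0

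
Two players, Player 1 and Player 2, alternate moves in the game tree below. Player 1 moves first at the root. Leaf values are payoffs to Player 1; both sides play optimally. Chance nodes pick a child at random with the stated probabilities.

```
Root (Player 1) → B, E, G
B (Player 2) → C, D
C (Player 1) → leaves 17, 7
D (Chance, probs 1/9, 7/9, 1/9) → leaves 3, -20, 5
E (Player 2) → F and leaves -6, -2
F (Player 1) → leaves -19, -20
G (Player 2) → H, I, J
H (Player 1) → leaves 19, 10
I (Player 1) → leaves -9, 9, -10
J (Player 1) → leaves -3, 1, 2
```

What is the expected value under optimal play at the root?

C (Player 1): max(17, 7) = 17
D (Chance): 1/9·3 + 7/9·-20 + 1/9·5 = -14.67
B (Player 2): min(17, -14.67) = -14.67
F (Player 1): max(-19, -20) = -19
E (Player 2): min(-19, -6, -2) = -19
H (Player 1): max(19, 10) = 19
I (Player 1): max(-9, 9, -10) = 9
J (Player 1): max(-3, 1, 2) = 2
G (Player 2): min(19, 9, 2) = 2
Root (Player 1): max(-14.67, -19, 2) = 2

2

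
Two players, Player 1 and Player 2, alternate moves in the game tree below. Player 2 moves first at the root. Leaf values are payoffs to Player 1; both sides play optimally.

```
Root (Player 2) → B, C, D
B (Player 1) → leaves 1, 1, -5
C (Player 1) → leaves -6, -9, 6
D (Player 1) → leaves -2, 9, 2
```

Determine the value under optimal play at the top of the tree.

1

B (Player 1): max(1, 1, -5) = 1
C (Player 1): max(-6, -9, 6) = 6
D (Player 1): max(-2, 9, 2) = 9
Root (Player 2): min(1, 6, 9) = 1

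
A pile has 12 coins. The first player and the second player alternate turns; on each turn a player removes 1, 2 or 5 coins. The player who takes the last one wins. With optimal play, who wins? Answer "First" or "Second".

Second

Positions where the player to move wins (W) vs loses (L):
i:   0  1  2  3  4  5  6  7  8  9 10 11 12
     L  W  W  L  W  W  L  W  W  L  W  W  L
Position 12 is L, so the second player wins.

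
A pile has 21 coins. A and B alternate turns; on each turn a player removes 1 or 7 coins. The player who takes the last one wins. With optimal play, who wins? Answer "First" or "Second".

W/L table (W = player to move can force a win):
i:   0  1  2  3  4  5  6  7  8  9 10 11 12 13 14 15 16 17 18 19 20 21
     L  W  L  W  L  W  L  W  L  W  L  W  L  W  L  W  L  W  L  W  L  W
Position 21 is W, so the first player wins.

First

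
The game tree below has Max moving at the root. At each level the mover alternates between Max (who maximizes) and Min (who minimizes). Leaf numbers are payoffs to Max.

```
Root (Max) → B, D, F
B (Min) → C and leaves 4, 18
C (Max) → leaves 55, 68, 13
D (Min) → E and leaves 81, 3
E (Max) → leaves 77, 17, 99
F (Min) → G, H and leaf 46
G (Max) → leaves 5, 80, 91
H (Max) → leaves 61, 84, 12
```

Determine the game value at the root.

C (Max): max(55, 68, 13) = 68
B (Min): min(68, 4, 18) = 4
E (Max): max(77, 17, 99) = 99
D (Min): min(99, 81, 3) = 3
G (Max): max(5, 80, 91) = 91
H (Max): max(61, 84, 12) = 84
F (Min): min(91, 84, 46) = 46
Root (Max): max(4, 3, 46) = 46

46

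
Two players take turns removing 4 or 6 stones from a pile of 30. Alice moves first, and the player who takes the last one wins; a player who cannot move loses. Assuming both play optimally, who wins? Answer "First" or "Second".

Positions where the player to move wins (W) vs loses (L):
i:   0  1  2  3  4  5  6  7  8  9 10 11 12 13 14 15 16 17 18 19 20 21 22 23 24 25 26 27 28 29 30
     L  L  L  L  W  W  W  W  W  W  L  L  L  L  W  W  W  W  W  W  L  L  L  L  W  W  W  W  W  W  L
Position 30 is L, so the second player wins.

Second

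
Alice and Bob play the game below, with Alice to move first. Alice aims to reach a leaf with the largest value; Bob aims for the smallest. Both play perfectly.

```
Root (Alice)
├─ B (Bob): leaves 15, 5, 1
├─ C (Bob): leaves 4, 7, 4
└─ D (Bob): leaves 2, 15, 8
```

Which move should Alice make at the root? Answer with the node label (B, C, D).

C

B (Bob): min(15, 5, 1) = 1
C (Bob): min(4, 7, 4) = 4
D (Bob): min(2, 15, 8) = 2
Root (Alice): max(1, 4, 2) = 4
Alice picks the child with the highest value: C (value 4).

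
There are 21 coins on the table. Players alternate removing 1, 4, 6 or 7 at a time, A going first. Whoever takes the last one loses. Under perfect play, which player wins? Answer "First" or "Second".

Compute winning (W) and losing (L) positions by backward induction:
i:   0  1  2  3  4  5  6  7  8  9 10 11 12 13 14 15 16 17 18 19 20 21
     W  L  W  L  W  W  L  W  W  W  W  L  W  W  L  W  L  W  W  L  W  W
Position 21 is W, so the first player wins.

First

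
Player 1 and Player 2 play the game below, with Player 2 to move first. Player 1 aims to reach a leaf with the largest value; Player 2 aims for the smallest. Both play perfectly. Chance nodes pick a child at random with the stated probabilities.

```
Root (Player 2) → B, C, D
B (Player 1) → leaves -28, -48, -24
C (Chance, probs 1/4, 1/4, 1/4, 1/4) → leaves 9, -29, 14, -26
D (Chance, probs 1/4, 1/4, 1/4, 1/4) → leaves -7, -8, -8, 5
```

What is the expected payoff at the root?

-24

B (Player 1): max(-28, -48, -24) = -24
C (Chance): 1/4·9 + 1/4·-29 + 1/4·14 + 1/4·-26 = -8
D (Chance): 1/4·-7 + 1/4·-8 + 1/4·-8 + 1/4·5 = -4.5
Root (Player 2): min(-24, -8, -4.5) = -24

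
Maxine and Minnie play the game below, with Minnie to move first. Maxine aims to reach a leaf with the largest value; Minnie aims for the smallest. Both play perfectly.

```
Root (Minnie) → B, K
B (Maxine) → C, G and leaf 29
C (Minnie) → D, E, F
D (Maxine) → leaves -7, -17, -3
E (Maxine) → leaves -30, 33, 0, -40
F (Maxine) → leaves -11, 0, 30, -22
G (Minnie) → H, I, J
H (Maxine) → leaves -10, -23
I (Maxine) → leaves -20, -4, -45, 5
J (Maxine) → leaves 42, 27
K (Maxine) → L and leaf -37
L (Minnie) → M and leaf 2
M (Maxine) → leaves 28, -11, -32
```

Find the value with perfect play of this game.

D (Maxine): max(-7, -17, -3) = -3
E (Maxine): max(-30, 33, 0, -40) = 33
F (Maxine): max(-11, 0, 30, -22) = 30
C (Minnie): min(-3, 33, 30) = -3
H (Maxine): max(-10, -23) = -10
I (Maxine): max(-20, -4, -45, 5) = 5
J (Maxine): max(42, 27) = 42
G (Minnie): min(-10, 5, 42) = -10
B (Maxine): max(-3, -10, 29) = 29
M (Maxine): max(28, -11, -32) = 28
L (Minnie): min(28, 2) = 2
K (Maxine): max(2, -37) = 2
Root (Minnie): min(29, 2) = 2

2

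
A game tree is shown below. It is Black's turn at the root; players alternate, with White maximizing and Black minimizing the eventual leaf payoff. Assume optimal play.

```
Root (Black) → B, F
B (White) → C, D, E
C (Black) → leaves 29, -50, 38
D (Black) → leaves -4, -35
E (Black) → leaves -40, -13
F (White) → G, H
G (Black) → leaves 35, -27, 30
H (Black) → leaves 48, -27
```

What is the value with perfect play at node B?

-35

C: min(29, -50, 38) = -50
D: min(-4, -35) = -35
E: min(-40, -13) = -40
B: max(-50, -35, -40) = -35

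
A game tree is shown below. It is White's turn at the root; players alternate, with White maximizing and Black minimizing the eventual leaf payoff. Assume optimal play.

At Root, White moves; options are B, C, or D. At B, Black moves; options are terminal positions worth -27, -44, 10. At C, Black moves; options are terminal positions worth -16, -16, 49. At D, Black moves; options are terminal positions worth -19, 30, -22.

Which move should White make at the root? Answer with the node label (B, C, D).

B (Black): min(-27, -44, 10) = -44
C (Black): min(-16, -16, 49) = -16
D (Black): min(-19, 30, -22) = -22
Root (White): max(-44, -16, -22) = -16
White picks the child with the highest value: C (value -16).

C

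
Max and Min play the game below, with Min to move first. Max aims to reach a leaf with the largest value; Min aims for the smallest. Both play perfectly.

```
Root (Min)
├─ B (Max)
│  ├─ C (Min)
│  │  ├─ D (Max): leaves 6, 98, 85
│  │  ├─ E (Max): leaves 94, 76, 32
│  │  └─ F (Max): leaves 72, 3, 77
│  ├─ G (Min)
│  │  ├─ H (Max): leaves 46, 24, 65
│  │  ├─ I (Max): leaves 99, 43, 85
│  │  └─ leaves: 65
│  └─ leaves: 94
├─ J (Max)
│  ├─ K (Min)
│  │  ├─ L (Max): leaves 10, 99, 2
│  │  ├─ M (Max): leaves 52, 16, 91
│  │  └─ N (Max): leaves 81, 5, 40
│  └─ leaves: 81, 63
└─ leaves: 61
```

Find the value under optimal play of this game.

D (Max): max(6, 98, 85) = 98
E (Max): max(94, 76, 32) = 94
F (Max): max(72, 3, 77) = 77
C (Min): min(98, 94, 77) = 77
H (Max): max(46, 24, 65) = 65
I (Max): max(99, 43, 85) = 99
G (Min): min(65, 99, 65) = 65
B (Max): max(77, 65, 94) = 94
L (Max): max(10, 99, 2) = 99
M (Max): max(52, 16, 91) = 91
N (Max): max(81, 5, 40) = 81
K (Min): min(99, 91, 81) = 81
J (Max): max(81, 81, 63) = 81
Root (Min): min(94, 81, 61) = 61

61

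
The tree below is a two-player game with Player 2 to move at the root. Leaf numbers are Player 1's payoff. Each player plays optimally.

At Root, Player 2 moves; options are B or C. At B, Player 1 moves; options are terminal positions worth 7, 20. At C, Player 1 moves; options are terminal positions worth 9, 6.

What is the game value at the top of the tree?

9

B (Player 1): max(7, 20) = 20
C (Player 1): max(9, 6) = 9
Root (Player 2): min(20, 9) = 9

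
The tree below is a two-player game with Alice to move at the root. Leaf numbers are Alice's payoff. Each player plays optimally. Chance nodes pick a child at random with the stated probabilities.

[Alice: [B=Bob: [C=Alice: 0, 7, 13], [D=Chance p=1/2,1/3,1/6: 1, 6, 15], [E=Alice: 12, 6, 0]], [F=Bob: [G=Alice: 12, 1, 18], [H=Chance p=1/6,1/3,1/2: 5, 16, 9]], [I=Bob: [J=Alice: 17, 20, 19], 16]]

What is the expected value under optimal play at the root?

16

C (Alice): max(0, 7, 13) = 13
D (Chance): 1/2·1 + 1/3·6 + 1/6·15 = 5
E (Alice): max(12, 6, 0) = 12
B (Bob): min(13, 5, 12) = 5
G (Alice): max(12, 1, 18) = 18
H (Chance): 1/6·5 + 1/3·16 + 1/2·9 = 10.67
F (Bob): min(18, 10.67) = 10.67
J (Alice): max(17, 20, 19) = 20
I (Bob): min(20, 16) = 16
Root (Alice): max(5, 10.67, 16) = 16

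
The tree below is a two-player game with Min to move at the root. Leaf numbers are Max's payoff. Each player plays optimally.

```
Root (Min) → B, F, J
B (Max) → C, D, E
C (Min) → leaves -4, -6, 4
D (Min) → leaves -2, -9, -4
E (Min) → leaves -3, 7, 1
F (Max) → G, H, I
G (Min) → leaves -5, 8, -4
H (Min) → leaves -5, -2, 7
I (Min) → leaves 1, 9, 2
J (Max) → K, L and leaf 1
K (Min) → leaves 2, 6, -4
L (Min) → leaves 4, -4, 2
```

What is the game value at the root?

C (Min): min(-4, -6, 4) = -6
D (Min): min(-2, -9, -4) = -9
E (Min): min(-3, 7, 1) = -3
B (Max): max(-6, -9, -3) = -3
G (Min): min(-5, 8, -4) = -5
H (Min): min(-5, -2, 7) = -5
I (Min): min(1, 9, 2) = 1
F (Max): max(-5, -5, 1) = 1
K (Min): min(2, 6, -4) = -4
L (Min): min(4, -4, 2) = -4
J (Max): max(-4, -4, 1) = 1
Root (Min): min(-3, 1, 1) = -3

-3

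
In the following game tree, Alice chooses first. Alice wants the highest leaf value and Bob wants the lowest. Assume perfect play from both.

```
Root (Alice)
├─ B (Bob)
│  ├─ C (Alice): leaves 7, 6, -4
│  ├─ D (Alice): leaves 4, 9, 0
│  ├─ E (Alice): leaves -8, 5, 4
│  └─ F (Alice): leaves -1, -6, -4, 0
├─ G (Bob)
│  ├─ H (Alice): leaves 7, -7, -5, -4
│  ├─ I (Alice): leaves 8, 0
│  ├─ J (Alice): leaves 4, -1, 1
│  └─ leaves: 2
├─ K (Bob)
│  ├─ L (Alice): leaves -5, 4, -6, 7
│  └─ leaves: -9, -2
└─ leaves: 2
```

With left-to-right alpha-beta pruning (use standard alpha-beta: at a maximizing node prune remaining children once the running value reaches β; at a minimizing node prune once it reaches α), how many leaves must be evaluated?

27

C [α=-∞,β=+∞]: v=7
D [α=-∞,β=7]: v=9 after child 2 ≥ β → β-cutoff, skip 1
E [α=-∞,β=7]: v=5
F [α=-∞,β=5]: v=0
B [α=-∞,β=+∞]: v=0
H [α=0,β=+∞]: v=7
I [α=0,β=7]: v=8 after child 1 ≥ β → β-cutoff, skip 1
J [α=0,β=7]: v=4
G [α=0,β=+∞]: v=2
L [α=2,β=+∞]: v=7
K [α=2,β=+∞]: v=-9 after child 2 ≤ α → α-cutoff, skip 1
Root [α=-∞,β=+∞]: v=2
Leaves evaluated: 27 of 30.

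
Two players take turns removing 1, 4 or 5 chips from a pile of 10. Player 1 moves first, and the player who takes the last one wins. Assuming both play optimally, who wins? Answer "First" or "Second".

Mark each pile size as W (mover wins) or L (mover loses):
i:   0  1  2  3  4  5  6  7  8  9 10
     L  W  L  W  W  W  W  W  L  W  L
Position 10 is L, so the second player wins.

Second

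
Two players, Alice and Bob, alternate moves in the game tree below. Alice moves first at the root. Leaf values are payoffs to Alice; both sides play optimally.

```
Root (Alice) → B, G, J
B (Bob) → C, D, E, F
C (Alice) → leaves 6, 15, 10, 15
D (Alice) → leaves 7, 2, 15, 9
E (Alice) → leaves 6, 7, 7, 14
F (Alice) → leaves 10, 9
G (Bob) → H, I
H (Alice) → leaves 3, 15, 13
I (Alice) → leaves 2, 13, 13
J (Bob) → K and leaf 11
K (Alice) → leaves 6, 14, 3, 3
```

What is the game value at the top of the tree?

13

C (Alice): max(6, 15, 10, 15) = 15
D (Alice): max(7, 2, 15, 9) = 15
E (Alice): max(6, 7, 7, 14) = 14
F (Alice): max(10, 9) = 10
B (Bob): min(15, 15, 14, 10) = 10
H (Alice): max(3, 15, 13) = 15
I (Alice): max(2, 13, 13) = 13
G (Bob): min(15, 13) = 13
K (Alice): max(6, 14, 3, 3) = 14
J (Bob): min(14, 11) = 11
Root (Alice): max(10, 13, 11) = 13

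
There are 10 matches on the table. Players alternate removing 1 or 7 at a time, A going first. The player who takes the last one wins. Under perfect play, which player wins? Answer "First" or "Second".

Second

i:   0  1  2  3  4  5  6  7  8  9 10
     L  W  L  W  L  W  L  W  L  W  L
Position 10 is L, so the second player wins.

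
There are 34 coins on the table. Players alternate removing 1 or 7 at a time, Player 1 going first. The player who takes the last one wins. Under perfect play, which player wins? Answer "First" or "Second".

Second

Positions where the player to move wins (W) vs loses (L):
i:   0  1  2  3  4  5  6  7  8  9 10 11 12 13 14 15 16 17 18 19 20 21 22 23 24 25 26 27 28 29 30 31 32 33 34
     L  W  L  W  L  W  L  W  L  W  L  W  L  W  L  W  L  W  L  W  L  W  L  W  L  W  L  W  L  W  L  W  L  W  L
Position 34 is L, so the second player wins.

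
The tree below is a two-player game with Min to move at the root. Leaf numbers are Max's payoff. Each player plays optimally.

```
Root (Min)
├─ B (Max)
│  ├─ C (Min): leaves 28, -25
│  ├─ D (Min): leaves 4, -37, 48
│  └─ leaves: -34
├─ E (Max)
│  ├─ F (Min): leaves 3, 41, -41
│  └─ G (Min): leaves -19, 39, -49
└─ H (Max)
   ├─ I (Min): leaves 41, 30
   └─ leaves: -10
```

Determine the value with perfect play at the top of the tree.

-41

C (Min): min(28, -25) = -25
D (Min): min(4, -37, 48) = -37
B (Max): max(-25, -37, -34) = -25
F (Min): min(3, 41, -41) = -41
G (Min): min(-19, 39, -49) = -49
E (Max): max(-41, -49) = -41
I (Min): min(41, 30) = 30
H (Max): max(30, -10) = 30
Root (Min): min(-25, -41, 30) = -41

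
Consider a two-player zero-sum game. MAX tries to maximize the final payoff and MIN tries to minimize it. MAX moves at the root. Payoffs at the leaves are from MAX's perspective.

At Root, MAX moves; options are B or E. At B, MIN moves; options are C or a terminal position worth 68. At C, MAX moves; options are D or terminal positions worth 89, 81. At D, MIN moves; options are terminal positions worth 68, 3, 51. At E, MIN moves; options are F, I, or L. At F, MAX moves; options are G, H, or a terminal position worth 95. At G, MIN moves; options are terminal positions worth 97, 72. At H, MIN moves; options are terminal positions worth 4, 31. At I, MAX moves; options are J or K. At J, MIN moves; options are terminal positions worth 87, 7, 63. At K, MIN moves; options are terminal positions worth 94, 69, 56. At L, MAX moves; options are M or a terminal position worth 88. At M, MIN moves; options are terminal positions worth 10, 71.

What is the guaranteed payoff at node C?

89

D: min(68, 3, 51) = 3
C: max(3, 89, 81) = 89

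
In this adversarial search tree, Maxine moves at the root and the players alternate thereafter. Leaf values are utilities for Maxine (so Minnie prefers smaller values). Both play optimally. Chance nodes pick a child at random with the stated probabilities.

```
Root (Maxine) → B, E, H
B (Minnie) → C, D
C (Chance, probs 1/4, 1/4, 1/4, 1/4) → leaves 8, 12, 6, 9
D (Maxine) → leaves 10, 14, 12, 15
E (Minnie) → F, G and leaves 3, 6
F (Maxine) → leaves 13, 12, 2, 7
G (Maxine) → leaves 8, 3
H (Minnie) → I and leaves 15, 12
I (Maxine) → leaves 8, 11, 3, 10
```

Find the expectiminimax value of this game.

11

C (Chance): 1/4·8 + 1/4·12 + 1/4·6 + 1/4·9 = 8.75
D (Maxine): max(10, 14, 12, 15) = 15
B (Minnie): min(8.75, 15) = 8.75
F (Maxine): max(13, 12, 2, 7) = 13
G (Maxine): max(8, 3) = 8
E (Minnie): min(13, 8, 3, 6) = 3
I (Maxine): max(8, 11, 3, 10) = 11
H (Minnie): min(11, 15, 12) = 11
Root (Maxine): max(8.75, 3, 11) = 11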